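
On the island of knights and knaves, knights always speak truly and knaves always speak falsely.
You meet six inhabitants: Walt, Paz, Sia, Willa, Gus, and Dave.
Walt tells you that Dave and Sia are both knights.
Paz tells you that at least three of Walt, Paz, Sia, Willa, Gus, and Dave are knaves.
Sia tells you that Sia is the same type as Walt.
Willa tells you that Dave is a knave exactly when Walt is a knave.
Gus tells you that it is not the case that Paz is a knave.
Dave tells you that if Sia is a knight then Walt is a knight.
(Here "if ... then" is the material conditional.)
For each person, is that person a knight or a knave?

Walt is a knight, and the claim "Dave and Sia are both knights" is indeed true.
Paz is a knave, and the claim "at least three of Walt, Paz, Sia, Willa, Gus, and Dave are knaves" is indeed False.
Sia is a knight, so "Sia is the same type as Walt" must be true — and it is.
As a knight, Willa's statement "Dave is a knave exactly when Walt is a knave" should be true; it is.
Gus is a knave; "it is not the case that Paz is a knave" is False, as required.
Since Dave is a knight, "if Sia is a knight then Walt is a knight" needs to be true, which holds.

Knights: Walt, Sia, Willa, and Dave. Knaves: Paz and Gus.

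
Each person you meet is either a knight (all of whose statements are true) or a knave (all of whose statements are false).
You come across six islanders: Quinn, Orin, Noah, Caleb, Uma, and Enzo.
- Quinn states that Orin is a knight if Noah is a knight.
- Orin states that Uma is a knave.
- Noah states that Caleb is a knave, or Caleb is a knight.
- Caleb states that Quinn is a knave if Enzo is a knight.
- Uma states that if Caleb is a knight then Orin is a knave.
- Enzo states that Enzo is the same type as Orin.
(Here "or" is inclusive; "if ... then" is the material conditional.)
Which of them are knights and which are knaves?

As a knight, Quinn's statement "Orin is a knight if Noah is a knight" should be True; it is.
Orin is a knight, and the claim "Uma is a knave" is indeed True.
Noah is a knight, so "Caleb is a knave, or Caleb is a knight" must be True — and it is.
As a knight, Caleb's statement "Quinn is a knave if Enzo is a knight" should be True; it is.
Uma is a knave; "if Caleb is a knight then Orin is a knave" is false, as required.
Enzo is a knave, so "Enzo is the same type as Orin" must be false — and it is.

Quinn is a knight, Orin is a knight, Noah is a knight, Caleb is a knight, Uma is a knave, and Enzo is a knave.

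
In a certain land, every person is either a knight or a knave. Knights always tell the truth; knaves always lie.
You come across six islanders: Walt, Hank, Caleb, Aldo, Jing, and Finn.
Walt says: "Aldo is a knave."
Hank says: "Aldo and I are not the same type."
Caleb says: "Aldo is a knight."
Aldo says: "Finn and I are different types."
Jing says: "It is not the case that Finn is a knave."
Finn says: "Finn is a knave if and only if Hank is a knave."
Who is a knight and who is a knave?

Walt is a knight, Hank is a knight, Caleb is a knave, Aldo is a knave, Jing is a knave, and Finn is a knave.

Walt (knight): "Aldo is a knave" — True. ✓
Hank is a knight; "Aldo and I are not the same type" is True, as required.
Caleb is a knave; "Aldo is a knight" is False, as required.
Since Aldo is a knave, "Finn and I are different types" needs to be False, which holds.
Jing is a knave, so "it is not the case that Finn is a knave" must be False — and it is.
Finn (knave): "Finn is a knave if and only if Hank is a knave" — False. ✓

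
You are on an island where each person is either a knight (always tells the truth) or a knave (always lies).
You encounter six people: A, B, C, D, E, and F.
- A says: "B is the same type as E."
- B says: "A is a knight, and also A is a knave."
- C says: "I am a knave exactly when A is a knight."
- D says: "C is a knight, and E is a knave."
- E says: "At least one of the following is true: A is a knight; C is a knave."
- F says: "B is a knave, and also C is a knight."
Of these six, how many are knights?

1

The unique consistent assignment is A=knave, B=knave, C=knave, D=knave, E=knight, F=knave.
That has 1 knight.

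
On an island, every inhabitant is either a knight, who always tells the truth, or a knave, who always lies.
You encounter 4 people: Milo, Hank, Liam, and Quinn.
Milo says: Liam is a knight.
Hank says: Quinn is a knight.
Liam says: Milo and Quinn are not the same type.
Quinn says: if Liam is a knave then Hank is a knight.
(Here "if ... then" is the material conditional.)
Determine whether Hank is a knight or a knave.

Hank is a knave.

Consistent assignments: {Milo=knave, Hank=knave, Liam=knave, Quinn=knave}
In every consistent assignment, Hank is a knave.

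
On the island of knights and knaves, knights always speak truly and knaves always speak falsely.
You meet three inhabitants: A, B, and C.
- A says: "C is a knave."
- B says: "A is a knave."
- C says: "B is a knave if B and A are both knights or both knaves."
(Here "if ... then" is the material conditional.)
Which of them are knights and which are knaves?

A (knave): "C is a knave" — False. ✓
As a knight, B's statement "A is a knave" should be true; it is.
C (knight): "B is a knave if B and A are both knights or both knaves" — true. ✓

A is a knave, B is a knight, and C is a knight.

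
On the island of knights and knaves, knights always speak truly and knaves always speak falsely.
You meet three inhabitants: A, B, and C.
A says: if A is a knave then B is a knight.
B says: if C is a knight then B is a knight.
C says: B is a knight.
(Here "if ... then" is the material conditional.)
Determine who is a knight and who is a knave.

Since A is a knight, "if A is a knave then B is a knight" needs to be True, which holds.
B is a knight, and the claim "if C is a knight then B is a knight" is indeed True.
C (knight): "B is a knight" — True. ✓

A is a knight, B is a knight, and C is a knight.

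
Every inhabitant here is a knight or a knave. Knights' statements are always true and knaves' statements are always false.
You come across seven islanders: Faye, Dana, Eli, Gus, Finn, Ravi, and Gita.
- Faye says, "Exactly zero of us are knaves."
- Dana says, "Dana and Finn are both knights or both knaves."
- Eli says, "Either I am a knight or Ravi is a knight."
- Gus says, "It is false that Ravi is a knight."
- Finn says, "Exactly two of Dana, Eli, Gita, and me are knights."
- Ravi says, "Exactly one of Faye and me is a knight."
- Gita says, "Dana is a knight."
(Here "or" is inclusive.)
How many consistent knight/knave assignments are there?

2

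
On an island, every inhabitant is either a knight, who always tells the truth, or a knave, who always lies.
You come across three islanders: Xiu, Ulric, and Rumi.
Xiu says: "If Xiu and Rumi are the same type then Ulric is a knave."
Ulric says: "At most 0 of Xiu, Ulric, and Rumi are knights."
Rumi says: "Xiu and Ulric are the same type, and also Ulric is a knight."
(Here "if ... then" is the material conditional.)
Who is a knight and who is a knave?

Suppose Xiu is a knave. Then Xiu's statement "if Xiu and Rumi are the same type then Ulric is a knave" would have to be false. Checking the 4 ways to assign the others, none is consistent with every speaker.
(For instance, with Ulric=knave, Rumi=knave, Xiu's claim "if Xiu and Rumi are the same type then Ulric is a knave" comes out true where it would need to be false.)
So Xiu must be a knight, making "if Xiu and Rumi are the same type then Ulric is a knave" true. Taking Xiu=knight, Ulric=knave, Rumi=knave, each remaining statement checks out:
  Ulric (knave): "at most 0 of Xiu, Ulric, and Rumi are knights" — false. ✓
  Rumi (knave): "Xiu and Ulric are the same type, and also Ulric is a knight" — false. ✓
This is the unique consistent assignment.

Xiu is a knight, Ulric is a knave, and Rumi is a knave.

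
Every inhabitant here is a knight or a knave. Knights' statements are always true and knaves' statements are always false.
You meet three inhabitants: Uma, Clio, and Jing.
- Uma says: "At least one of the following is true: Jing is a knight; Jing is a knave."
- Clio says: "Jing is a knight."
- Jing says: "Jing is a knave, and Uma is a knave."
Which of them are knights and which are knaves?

As a knight, Uma's statement "at least one of the following is true: Jing is a knight; Jing is a knave" should be true; it is.
Clio (knave): "Jing is a knight" — false. ✓
Jing is a knave; "Jing is a knave, and Uma is a knave" is false, as required.

Knights: Uma. Knaves: Clio and Jing.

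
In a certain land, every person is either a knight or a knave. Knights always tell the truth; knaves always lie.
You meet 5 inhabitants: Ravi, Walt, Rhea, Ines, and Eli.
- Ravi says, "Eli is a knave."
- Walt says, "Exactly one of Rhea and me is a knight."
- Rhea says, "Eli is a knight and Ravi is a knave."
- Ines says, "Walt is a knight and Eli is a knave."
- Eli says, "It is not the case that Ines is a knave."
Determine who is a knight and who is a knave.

Ravi is a knight, Walt is a knave, Rhea is a knave, Ines is a knave, and Eli is a knave.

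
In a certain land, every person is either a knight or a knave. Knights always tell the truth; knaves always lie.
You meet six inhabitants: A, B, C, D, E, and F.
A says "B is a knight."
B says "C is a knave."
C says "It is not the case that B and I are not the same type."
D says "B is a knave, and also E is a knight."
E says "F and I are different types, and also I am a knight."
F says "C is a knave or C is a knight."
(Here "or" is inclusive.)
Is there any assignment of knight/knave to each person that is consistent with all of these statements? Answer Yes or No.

Yes

One consistent assignment: A=knight, B=knight, C=knave, D=knave, E=knave, F=knight.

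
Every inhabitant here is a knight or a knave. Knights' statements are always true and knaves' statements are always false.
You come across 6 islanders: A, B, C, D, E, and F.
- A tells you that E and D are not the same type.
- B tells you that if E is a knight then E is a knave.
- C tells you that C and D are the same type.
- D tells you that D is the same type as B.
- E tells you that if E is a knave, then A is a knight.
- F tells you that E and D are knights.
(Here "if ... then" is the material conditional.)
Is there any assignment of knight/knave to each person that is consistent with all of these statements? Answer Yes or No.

No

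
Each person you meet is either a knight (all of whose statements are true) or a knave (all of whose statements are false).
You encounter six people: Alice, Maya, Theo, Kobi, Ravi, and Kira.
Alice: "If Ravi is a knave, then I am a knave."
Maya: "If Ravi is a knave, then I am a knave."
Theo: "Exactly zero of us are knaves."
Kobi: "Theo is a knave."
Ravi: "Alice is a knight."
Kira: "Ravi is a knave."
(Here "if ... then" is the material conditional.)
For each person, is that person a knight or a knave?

Knights: Alice, Maya, Kobi, and Ravi. Knaves: Theo and Kira.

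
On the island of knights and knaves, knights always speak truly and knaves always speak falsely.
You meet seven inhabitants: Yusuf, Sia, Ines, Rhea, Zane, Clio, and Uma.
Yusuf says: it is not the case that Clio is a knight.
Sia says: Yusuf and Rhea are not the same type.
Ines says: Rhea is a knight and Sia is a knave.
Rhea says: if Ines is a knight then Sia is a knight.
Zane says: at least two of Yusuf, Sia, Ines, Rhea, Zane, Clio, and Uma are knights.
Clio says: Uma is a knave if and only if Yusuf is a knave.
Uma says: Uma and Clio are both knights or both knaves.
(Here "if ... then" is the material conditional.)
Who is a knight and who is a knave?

Yusuf is a knave, and the claim "it is not the case that Clio is a knight" is indeed false.
Sia is a knight, so "Yusuf and Rhea are not the same type" must be true — and it is.
Ines is a knave, so "Rhea is a knight and Sia is a knave" must be false — and it is.
Rhea is a knight, and the claim "if Ines is a knight then Sia is a knight" is indeed true.
Zane is a knight; "at least two of Yusuf, Sia, Ines, Rhea, Zane, Clio, and Uma are knights" is true, as required.
Clio is a knight; "Uma is a knave if and only if Yusuf is a knave" is true, as required.
Uma is a knave, and the claim "Uma and Clio are both knights or both knaves" is indeed false.

Yusuf is a knave, Sia is a knight, Ines is a knave, Rhea is a knight, Zane is a knight, Clio is a knight, and Uma is a knave.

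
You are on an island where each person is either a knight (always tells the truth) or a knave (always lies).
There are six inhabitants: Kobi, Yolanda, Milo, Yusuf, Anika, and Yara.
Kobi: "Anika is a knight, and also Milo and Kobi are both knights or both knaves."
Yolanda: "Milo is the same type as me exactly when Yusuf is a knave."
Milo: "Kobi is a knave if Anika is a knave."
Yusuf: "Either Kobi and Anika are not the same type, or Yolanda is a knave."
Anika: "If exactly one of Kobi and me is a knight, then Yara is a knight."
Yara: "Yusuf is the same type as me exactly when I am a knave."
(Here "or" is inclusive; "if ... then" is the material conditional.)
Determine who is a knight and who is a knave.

Kobi is a knight, Yolanda is a knight, Milo is a knight, Yusuf is a knave, Anika is a knight, and Yara is a knight.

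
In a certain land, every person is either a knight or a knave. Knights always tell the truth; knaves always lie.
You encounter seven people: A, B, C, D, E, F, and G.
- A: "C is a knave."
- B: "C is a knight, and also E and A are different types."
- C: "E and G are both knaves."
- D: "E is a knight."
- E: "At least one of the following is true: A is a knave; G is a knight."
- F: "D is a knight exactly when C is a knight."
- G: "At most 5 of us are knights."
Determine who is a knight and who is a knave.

A is a knight, B is a knave, C is a knave, D is a knight, E is a knight, F is a knave, and G is a knight.

A (knight): "C is a knave" — true. ✓
Since B is a knave, "C is a knight, and also E and A are different types" needs to be false, which holds.
C (knave): "E and G are both knaves" — false. ✓
As a knight, D's statement "E is a knight" should be true; it is.
Since E is a knight, "at least one of the following is true: A is a knave; G is a knight" needs to be true, which holds.
F is a knave, and the claim "D is a knight exactly when C is a knight" is indeed false.
G is a knight; "at most 5 of us are knights" is true, as required.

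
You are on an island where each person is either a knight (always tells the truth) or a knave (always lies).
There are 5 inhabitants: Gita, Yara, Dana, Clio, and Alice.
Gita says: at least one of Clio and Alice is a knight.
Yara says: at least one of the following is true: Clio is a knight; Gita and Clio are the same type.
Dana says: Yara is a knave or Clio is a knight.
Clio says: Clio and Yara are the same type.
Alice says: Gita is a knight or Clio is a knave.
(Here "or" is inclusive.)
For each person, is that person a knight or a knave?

Gita is a knight, and the claim "at least one of Clio and Alice is a knight" is indeed True.
Yara (knight): "at least one of the following is true: Clio is a knight; Gita and Clio are the same type" — True. ✓
As a knight, Dana's statement "Yara is a knave or Clio is a knight" should be True; it is.
Clio is a knight, and the claim "Clio and Yara are the same type" is indeed True.
As a knight, Alice's statement "Gita is a knight or Clio is a knave" should be True; it is.

Knights: Gita, Yara, Dana, Clio, and Alice. Knaves: none.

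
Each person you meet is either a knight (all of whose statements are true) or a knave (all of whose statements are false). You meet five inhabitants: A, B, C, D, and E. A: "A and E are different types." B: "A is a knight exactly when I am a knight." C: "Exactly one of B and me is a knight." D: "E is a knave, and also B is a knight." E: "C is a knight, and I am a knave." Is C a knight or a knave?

C is a knave.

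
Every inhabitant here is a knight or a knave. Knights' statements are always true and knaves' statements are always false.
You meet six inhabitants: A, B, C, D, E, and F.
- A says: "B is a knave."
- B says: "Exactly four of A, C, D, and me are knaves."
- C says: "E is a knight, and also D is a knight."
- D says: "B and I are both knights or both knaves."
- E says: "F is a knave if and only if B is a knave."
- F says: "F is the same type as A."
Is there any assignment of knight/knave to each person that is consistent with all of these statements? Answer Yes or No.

No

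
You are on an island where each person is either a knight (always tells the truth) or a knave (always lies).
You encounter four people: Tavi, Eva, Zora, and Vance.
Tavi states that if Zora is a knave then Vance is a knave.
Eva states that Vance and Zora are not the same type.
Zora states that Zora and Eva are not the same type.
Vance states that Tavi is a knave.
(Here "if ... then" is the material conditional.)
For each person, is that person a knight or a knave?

Since Tavi is a knight, "if Zora is a knave then Vance is a knave" needs to be True, which holds.
Eva is a knave, so "Vance and Zora are not the same type" must be false — and it is.
Zora is a knave, and the claim "Zora and Eva are not the same type" is indeed false.
Since Vance is a knave, "Tavi is a knave" needs to be false, which holds.

Tavi is a knight, Eva is a knave, Zora is a knave, and Vance is a knave.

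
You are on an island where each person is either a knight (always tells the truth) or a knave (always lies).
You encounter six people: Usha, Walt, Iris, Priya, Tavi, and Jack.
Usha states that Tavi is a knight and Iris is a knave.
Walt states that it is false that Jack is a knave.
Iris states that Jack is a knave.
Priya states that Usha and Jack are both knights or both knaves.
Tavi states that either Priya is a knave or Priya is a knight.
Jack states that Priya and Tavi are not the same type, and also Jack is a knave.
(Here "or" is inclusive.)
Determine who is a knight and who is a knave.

Knights: Iris, Priya, and Tavi. Knaves: Usha, Walt, and Jack.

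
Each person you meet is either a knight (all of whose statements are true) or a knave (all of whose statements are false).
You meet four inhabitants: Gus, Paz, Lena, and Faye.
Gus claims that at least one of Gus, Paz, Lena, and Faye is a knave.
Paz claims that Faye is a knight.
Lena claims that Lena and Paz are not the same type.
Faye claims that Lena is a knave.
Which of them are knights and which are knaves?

Gus is a knight, so "at least one of Gus, Paz, Lena, and Faye is a knave" must be True — and it is.
Paz is a knave, so "Faye is a knight" must be False — and it is.
Lena (knight): "Lena and Paz are not the same type" — True. ✓
Since Faye is a knave, "Lena is a knave" needs to be False, which holds.

Knights: Gus and Lena. Knaves: Paz and Faye.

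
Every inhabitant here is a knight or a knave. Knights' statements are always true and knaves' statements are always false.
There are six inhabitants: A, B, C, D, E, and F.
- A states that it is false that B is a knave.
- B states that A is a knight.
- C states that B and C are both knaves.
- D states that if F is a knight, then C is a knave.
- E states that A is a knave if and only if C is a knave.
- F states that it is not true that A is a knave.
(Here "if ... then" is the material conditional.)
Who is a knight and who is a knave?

Knights: A, B, D, and F. Knaves: C and E.

As a knight, A's statement "it is false that B is a knave" should be true; it is.
B is a knight, so "A is a knight" must be true — and it is.
C is a knave; "B and C are both knaves" is false, as required.
As a knight, D's statement "if F is a knight, then C is a knave" should be true; it is.
E is a knave, and the claim "A is a knave if and only if C is a knave" is indeed false.
Since F is a knight, "it is not true that A is a knave" needs to be true, which holds.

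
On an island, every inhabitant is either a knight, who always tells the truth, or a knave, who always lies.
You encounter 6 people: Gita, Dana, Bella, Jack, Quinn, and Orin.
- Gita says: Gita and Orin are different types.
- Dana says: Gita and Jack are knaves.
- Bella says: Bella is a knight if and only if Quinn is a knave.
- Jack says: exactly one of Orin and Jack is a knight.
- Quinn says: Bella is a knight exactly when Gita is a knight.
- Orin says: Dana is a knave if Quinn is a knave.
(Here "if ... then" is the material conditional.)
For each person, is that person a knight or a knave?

As a knave, Gita's statement "Gita and Orin are different types" should be false; it is.
Dana (knight): "Gita and Jack are knaves" — true. ✓
Bella is a knight; "Bella is a knight if and only if Quinn is a knave" is true, as required.
Jack is a knave, so "exactly one of Orin and Jack is a knight" must be false — and it is.
Quinn is a knave, and the claim "Bella is a knight exactly when Gita is a knight" is indeed false.
Orin is a knave; "Dana is a knave if Quinn is a knave" is false, as required.

Gita is a knave, Dana is a knight, Bella is a knight, Jack is a knave, Quinn is a knave, and Orin is a knave.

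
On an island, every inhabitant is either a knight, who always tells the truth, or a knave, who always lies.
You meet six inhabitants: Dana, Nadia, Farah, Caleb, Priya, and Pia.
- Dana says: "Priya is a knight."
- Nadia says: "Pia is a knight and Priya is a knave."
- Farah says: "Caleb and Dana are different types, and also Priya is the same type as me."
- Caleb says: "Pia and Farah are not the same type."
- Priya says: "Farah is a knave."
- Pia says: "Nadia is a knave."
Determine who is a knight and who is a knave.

Dana (knight): "Priya is a knight" — true. ✓
Nadia is a knave, so "Pia is a knight and Priya is a knave" must be False — and it is.
Farah (knave): "Caleb and Dana are different types, and also Priya is the same type as me" — False. ✓
Caleb is a knight; "Pia and Farah are not the same type" is true, as required.
As a knight, Priya's statement "Farah is a knave" should be true; it is.
Pia is a knight, and the claim "Nadia is a knave" is indeed true.

Dana is a knight, Nadia is a knave, Farah is a knave, Caleb is a knight, Priya is a knight, and Pia is a knight.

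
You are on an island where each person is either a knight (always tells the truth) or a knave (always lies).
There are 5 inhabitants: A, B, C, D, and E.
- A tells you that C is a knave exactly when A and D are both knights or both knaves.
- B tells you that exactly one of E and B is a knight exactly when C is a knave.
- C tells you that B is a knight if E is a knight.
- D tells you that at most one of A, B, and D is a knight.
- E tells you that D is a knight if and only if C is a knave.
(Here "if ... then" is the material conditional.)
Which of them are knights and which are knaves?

A is a knight, B is a knight, C is a knight, D is a knave, and E is a knight.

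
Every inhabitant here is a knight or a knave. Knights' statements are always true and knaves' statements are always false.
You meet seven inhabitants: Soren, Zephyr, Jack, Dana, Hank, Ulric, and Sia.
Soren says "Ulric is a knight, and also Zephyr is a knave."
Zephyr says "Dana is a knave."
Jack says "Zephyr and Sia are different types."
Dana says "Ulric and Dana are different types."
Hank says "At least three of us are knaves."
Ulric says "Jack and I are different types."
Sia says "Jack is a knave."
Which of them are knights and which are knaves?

Soren is a knave, Zephyr is a knight, Jack is a knave, Dana is a knave, Hank is a knight, Ulric is a knave, and Sia is a knight.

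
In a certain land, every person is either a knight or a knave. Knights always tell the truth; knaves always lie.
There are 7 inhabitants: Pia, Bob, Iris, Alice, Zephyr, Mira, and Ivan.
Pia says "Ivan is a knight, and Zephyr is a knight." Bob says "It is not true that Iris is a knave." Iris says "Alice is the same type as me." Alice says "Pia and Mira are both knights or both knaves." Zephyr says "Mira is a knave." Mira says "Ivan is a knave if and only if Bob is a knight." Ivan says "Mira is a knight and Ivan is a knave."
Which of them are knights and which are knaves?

Knights: Alice and Zephyr. Knaves: Pia, Bob, Iris, Mira, and Ivan.

As a knave, Pia's statement "Ivan is a knight, and Zephyr is a knight" should be False; it is.
Bob is a knave, so "it is not true that Iris is a knave" must be False — and it is.
Since Iris is a knave, "Alice is the same type as me" needs to be False, which holds.
Alice is a knight, and the claim "Pia and Mira are both knights or both knaves" is indeed true.
Zephyr is a knight; "Mira is a knave" is true, as required.
Mira is a knave, so "Ivan is a knave if and only if Bob is a knight" must be False — and it is.
Ivan is a knave, and the claim "Mira is a knight and Ivan is a knave" is indeed False.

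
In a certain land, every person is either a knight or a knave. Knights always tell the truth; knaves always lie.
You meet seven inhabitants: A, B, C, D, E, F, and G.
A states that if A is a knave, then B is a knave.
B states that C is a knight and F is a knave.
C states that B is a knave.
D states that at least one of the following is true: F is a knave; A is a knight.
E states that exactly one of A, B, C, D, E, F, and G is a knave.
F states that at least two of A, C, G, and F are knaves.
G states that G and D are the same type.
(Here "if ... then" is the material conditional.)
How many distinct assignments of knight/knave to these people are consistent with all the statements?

0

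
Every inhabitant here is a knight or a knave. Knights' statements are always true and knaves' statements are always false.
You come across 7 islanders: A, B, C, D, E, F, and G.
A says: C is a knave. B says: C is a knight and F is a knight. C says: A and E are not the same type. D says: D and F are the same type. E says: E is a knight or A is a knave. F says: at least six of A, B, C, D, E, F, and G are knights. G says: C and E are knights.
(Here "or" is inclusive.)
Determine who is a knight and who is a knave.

A is a knave, B is a knight, C is a knight, D is a knight, E is a knight, F is a knight, and G is a knight.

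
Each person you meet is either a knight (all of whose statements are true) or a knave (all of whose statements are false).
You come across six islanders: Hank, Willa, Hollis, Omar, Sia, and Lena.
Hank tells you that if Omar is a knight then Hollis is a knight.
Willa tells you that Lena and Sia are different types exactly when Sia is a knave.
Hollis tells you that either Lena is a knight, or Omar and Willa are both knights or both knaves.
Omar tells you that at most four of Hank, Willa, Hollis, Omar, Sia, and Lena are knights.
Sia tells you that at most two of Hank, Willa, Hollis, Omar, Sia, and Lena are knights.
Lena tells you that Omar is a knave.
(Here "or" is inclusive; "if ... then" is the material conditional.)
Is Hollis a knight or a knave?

Consistent assignments: {Hank=knave, Willa=knave, Hollis=knave, Omar=knight, Sia=knight, Lena=knave}
In every consistent assignment, Hollis is a knave.

Hollis is a knave.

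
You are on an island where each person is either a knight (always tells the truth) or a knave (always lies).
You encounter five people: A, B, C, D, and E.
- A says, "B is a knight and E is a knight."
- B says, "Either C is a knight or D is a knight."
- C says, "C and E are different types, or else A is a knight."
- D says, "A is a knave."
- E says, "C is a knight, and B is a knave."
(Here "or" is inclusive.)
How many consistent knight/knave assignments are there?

2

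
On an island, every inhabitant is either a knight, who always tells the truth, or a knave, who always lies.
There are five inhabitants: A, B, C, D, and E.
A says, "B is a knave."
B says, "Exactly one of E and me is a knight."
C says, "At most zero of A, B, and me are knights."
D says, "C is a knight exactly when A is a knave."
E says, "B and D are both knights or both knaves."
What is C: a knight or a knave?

C is a knave.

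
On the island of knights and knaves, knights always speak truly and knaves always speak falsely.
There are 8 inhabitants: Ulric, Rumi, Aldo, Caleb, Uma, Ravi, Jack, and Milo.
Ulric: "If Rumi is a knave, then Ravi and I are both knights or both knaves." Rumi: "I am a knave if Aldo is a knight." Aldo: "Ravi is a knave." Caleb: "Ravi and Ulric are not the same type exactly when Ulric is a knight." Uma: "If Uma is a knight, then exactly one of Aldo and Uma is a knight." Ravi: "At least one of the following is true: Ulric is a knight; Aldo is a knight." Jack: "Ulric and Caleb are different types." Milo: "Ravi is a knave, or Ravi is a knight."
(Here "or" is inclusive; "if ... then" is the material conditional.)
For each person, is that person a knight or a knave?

Ulric (knight): "if Rumi is a knave, then Ravi and I are both knights or both knaves" — True. ✓
Rumi (knight): "I am a knave if Aldo is a knight" — True. ✓
Aldo is a knave, and the claim "Ravi is a knave" is indeed false.
Caleb is a knave, and the claim "Ravi and Ulric are not the same type exactly when Ulric is a knight" is indeed false.
Since Uma is a knight, "if Uma is a knight, then exactly one of Aldo and Uma is a knight" needs to be True, which holds.
Ravi is a knight; "at least one of the following is true: Ulric is a knight; Aldo is a knight" is True, as required.
Jack is a knight, and the claim "Ulric and Caleb are different types" is indeed True.
Milo is a knight, and the claim "Ravi is a knave, or Ravi is a knight" is indeed True.

Ulric is a knight, Rumi is a knight, Aldo is a knave, Caleb is a knave, Uma is a knight, Ravi is a knight, Jack is a knight, and Milo is a knight.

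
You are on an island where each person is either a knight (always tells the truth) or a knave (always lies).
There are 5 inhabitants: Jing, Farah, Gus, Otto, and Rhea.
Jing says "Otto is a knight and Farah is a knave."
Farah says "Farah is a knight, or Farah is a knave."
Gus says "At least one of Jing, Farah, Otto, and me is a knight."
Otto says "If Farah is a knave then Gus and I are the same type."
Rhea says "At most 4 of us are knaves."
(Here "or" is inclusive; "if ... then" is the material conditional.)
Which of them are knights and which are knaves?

Jing is a knave, and the claim "Otto is a knight and Farah is a knave" is indeed false.
Farah is a knight, and the claim "Farah is a knight, or Farah is a knave" is indeed true.
Gus is a knight, and the claim "at least one of Jing, Farah, Otto, and me is a knight" is indeed true.
Otto is a knight, and the claim "if Farah is a knave then Gus and I are the same type" is indeed true.
Since Rhea is a knight, "at most 4 of us are knaves" needs to be true, which holds.

Knights: Farah, Gus, Otto, and Rhea. Knaves: Jing.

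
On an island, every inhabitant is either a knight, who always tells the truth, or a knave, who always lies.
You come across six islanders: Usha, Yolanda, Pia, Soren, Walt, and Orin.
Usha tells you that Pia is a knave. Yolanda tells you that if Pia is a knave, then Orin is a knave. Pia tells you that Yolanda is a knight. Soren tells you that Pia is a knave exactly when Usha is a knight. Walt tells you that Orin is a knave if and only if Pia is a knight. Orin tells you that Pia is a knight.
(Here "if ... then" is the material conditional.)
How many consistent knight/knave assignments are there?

1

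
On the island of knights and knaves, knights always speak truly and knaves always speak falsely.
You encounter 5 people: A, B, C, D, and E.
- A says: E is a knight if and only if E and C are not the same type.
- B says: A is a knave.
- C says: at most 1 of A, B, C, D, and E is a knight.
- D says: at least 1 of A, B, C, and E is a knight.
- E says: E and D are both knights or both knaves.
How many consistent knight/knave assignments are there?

2

Consistent assignments:
  A=knight, B=knave, C=knave, D=knight, E=knight
  A=knight, B=knave, C=knave, D=knight, E=knave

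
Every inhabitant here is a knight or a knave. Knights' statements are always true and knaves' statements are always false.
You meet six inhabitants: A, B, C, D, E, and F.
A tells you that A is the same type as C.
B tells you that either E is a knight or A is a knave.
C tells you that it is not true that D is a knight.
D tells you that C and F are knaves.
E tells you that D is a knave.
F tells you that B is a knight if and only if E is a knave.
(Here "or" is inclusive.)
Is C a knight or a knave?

C is a knight.

Consistent assignments: {A=knight, B=knight, C=knight, D=knave, E=knight, F=knave}; {A=knave, B=knight, C=knight, D=knave, E=knight, F=knave}
In every consistent assignment, C is a knight.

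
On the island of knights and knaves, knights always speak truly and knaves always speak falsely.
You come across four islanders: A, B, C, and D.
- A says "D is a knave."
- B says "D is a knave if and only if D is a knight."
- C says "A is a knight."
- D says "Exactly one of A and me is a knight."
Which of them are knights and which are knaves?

A is a knave, B is a knave, C is a knave, and D is a knight.

A is a knave, and the claim "D is a knave" is indeed false.
Since B is a knave, "D is a knave if and only if D is a knight" needs to be false, which holds.
C is a knave, so "A is a knight" must be false — and it is.
D is a knight, and the claim "exactly one of A and me is a knight" is indeed true.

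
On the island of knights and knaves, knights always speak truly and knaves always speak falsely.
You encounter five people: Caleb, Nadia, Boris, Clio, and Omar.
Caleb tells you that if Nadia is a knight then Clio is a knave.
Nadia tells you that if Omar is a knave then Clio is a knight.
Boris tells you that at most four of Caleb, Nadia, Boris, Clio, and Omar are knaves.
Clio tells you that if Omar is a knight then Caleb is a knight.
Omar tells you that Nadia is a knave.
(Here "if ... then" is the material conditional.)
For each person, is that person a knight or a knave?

Caleb is a knave, Nadia is a knight, Boris is a knight, Clio is a knight, and Omar is a knave.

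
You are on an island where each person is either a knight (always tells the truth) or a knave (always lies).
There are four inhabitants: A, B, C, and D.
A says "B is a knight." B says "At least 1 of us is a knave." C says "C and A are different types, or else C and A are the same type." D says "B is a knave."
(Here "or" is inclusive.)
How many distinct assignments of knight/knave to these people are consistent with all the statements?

1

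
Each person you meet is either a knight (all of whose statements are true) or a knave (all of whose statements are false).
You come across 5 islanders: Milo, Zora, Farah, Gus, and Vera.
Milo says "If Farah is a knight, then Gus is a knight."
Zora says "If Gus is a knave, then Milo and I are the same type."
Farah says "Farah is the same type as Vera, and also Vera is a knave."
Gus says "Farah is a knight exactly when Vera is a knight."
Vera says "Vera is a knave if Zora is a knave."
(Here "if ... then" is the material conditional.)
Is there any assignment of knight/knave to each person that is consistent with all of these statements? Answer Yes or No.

Yes

One consistent assignment: Milo=knight, Zora=knight, Farah=knave, Gus=knave, Vera=knight.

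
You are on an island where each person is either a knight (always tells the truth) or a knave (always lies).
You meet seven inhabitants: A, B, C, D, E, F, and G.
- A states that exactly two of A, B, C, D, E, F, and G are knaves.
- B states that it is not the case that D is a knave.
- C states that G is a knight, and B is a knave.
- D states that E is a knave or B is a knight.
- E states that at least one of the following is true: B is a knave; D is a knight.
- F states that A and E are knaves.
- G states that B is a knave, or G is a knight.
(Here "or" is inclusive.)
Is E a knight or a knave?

E is a knight.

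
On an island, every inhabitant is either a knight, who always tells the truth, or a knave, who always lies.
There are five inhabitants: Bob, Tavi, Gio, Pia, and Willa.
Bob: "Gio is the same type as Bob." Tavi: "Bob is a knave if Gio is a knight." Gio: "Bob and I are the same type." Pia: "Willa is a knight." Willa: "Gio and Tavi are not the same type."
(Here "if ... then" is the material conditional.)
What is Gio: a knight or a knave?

Gio is a knight.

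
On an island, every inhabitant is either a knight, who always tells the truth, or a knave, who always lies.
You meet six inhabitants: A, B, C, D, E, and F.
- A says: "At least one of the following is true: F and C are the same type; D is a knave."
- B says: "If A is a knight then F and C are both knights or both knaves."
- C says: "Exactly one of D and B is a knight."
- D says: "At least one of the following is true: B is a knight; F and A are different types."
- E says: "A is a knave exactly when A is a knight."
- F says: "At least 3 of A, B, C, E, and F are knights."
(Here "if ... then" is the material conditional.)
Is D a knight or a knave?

D is a knight.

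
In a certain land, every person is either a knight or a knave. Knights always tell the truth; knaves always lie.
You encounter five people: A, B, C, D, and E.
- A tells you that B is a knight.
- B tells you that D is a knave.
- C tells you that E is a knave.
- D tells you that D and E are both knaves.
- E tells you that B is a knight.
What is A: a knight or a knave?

A is a knight.

Consistent assignments: {A=knight, B=knight, C=knave, D=knave, E=knight}
In every consistent assignment, A is a knight.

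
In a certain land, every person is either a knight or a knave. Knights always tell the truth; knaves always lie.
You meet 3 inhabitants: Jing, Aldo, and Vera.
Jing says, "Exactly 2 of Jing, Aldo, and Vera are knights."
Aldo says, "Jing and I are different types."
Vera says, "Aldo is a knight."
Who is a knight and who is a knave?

Jing is a knave, Aldo is a knave, and Vera is a knave.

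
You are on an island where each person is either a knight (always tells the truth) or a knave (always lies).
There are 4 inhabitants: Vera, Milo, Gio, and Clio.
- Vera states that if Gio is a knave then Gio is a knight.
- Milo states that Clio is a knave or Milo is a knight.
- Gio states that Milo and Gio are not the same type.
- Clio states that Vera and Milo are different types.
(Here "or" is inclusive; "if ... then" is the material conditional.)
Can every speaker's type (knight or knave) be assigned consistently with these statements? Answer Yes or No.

One consistent assignment: Vera=knight, Milo=knave, Gio=knight, Clio=knight.

Yes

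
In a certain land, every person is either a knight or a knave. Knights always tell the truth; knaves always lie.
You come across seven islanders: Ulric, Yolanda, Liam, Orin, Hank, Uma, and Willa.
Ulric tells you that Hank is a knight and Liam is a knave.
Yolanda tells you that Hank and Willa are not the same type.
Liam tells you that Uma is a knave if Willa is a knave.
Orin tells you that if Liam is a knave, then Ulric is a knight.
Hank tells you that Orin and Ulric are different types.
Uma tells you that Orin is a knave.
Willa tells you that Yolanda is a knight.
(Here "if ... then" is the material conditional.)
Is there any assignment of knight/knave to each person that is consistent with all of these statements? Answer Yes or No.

One consistent assignment: Ulric=knave, Yolanda=knave, Liam=knave, Orin=knave, Hank=knave, Uma=knight, Willa=knave.

Yes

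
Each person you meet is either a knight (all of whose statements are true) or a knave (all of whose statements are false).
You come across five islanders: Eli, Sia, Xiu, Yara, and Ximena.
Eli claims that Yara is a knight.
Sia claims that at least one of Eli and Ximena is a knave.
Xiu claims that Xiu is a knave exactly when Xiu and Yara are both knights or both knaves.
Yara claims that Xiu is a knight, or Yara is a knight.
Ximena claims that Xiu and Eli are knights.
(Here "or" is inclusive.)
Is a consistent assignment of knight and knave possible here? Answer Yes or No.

Yes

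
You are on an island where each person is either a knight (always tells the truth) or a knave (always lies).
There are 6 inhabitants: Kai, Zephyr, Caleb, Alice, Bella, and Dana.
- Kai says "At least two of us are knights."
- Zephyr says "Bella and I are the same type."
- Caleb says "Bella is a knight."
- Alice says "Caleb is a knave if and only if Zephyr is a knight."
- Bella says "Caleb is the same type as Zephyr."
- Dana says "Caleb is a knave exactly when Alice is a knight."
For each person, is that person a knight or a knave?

Kai is a knight, Zephyr is a knight, Caleb is a knight, Alice is a knave, Bella is a knight, and Dana is a knight.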